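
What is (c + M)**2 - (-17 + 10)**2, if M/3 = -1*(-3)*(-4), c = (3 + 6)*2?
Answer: 275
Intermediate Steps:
c = 18 (c = 9*2 = 18)
M = -36 (M = 3*(-1*(-3)*(-4)) = 3*(3*(-4)) = 3*(-12) = -36)
(c + M)**2 - (-17 + 10)**2 = (18 - 36)**2 - (-17 + 10)**2 = (-18)**2 - 1*(-7)**2 = 324 - 1*49 = 324 - 49 = 275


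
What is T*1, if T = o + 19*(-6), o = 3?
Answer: -111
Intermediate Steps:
T = -111 (T = 3 + 19*(-6) = 3 - 114 = -111)
T*1 = -111*1 = -111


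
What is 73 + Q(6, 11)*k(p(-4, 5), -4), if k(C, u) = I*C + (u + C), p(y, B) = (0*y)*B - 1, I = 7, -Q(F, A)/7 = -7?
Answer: -515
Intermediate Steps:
Q(F, A) = 49 (Q(F, A) = -7*(-7) = 49)
p(y, B) = -1 (p(y, B) = 0*B - 1 = 0 - 1 = -1)
k(C, u) = u + 8*C (k(C, u) = 7*C + (u + C) = 7*C + (C + u) = u + 8*C)
73 + Q(6, 11)*k(p(-4, 5), -4) = 73 + 49*(-4 + 8*(-1)) = 73 + 49*(-4 - 8) = 73 + 49*(-12) = 73 - 588 = -515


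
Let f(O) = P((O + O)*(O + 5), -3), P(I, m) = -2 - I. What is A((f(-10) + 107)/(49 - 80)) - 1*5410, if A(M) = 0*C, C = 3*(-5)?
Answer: -5410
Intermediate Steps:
C = -15
f(O) = -2 - 2*O*(5 + O) (f(O) = -2 - (O + O)*(O + 5) = -2 - 2*O*(5 + O))
A(M) = 0 (A(M) = 0*(-15) = 0)
A((f(-10) + 107)/(49 - 80)) - 1*5410 = 0 - 1*5410 = 0 - 5410 = -5410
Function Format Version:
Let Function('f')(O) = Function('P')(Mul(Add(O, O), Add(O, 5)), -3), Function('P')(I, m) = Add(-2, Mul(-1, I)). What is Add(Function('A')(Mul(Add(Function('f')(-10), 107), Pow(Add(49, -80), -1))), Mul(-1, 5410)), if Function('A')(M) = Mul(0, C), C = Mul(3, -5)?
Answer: -5410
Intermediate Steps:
C = -15
Function('f')(O) = Add(-2, Mul(-2, O, Add(5, O))) (Function('f')(O) = Add(-2, Mul(-1, Mul(Add(O, O), Add(O, 5)))) = Add(-2, Mul(-1, Mul(Mul(2, O), Add(5, O)))) = Add(-2, Mul(-1, Mul(2, O, Add(5, O)))) = Add(-2, Mul(-2, O, Add(5, O))))
Function('A')(M) = 0 (Function('A')(M) = Mul(0, -15) = 0)
Add(Function('A')(Mul(Add(Function('f')(-10), 107), Pow(Add(49, -80), -1))), Mul(-1, 5410)) = Add(0, Mul(-1, 5410)) = Add(0, -5410) = -5410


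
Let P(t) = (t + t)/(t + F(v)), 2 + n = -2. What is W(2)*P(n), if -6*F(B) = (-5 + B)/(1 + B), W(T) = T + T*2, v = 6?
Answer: 2016/169 ≈ 11.929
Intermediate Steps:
W(T) = 3*T (W(T) = T + 2*T = 3*T)
n = -4 (n = -2 - 2 = -4)
F(B) = -(-5 + B)/(6*(1 + B))
P(t) = 2*t/(-1/42 + t) (P(t) = (t + t)/(t + (5 - 1*6)/(6*(1 + 6))) = (2*t)/(t + (⅙)*(5 - 6)/7) = (2*t)/(t + (⅙)*(⅐)*(-1)) = (2*t)/(t - 1/42) = (2*t)/(-1/42 + t) = 2*t/(-1/42 + t))
W(2)*P(n) = (3*2)*(84*(-4)/(-1 + 42*(-4))) = 6*(84*(-4)/(-1 - 168)) = 6*(84*(-4)/(-169)) = 6*(84*(-4)*(-1/169)) = 6*(336/169) = 2016/169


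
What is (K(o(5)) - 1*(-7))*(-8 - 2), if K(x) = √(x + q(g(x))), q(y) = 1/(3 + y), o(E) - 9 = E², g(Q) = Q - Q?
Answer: -70 - 10*√309/3 ≈ -128.59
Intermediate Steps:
g(Q) = 0
o(E) = 9 + E²
K(x) = √(⅓ + x) (K(x) = √(x + 1/(3 + 0)) = √(x + 1/3) = √(x + ⅓) = √(⅓ + x))
(K(o(5)) - 1*(-7))*(-8 - 2) = (√(3 + 9*(9 + 5²))/3 - 1*(-7))*(-8 - 2) = (√(3 + 9*(9 + 25))/3 + 7)*(-10) = (√(3 + 9*34)/3 + 7)*(-10) = (√(3 + 306)/3 + 7)*(-10) = (√309/3 + 7)*(-10) = (7 + √309/3)*(-10) = -70 - 10*√309/3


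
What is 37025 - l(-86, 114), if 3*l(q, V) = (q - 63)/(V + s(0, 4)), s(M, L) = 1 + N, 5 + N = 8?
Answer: 13106999/354 ≈ 37025.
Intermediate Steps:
N = 3 (N = -5 + 8 = 3)
s(M, L) = 4 (s(M, L) = 1 + 3 = 4)
l(q, V) = (-63 + q)/(3*(4 + V)) (l(q, V) = ((q - 63)/(V + 4))/3 = ((-63 + q)/(4 + V))/3 = (-63 + q)/(3*(4 + V)))
37025 - l(-86, 114) = 37025 - (-63 - 86)/(3*(4 + 114)) = 37025 - (-149)/(3*118) = 37025 - 1*(-149/354) = 37025 + 149/354 = 13106999/354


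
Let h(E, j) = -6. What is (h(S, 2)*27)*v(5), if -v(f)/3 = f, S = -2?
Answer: 2430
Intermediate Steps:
v(f) = -3*f
(h(S, 2)*27)*v(5) = (-6*27)*(-3*5) = -162*(-15) = 2430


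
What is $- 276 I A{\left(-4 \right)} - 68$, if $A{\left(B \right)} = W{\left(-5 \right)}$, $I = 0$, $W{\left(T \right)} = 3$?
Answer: $-68$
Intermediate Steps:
$A{\left(B \right)} = 3$
$- 276 I A{\left(-4 \right)} - 68 = - 276 \cdot 0 \cdot 3 - 68 = \left(-276\right) 0 - 68 = 0 - 68 = -68$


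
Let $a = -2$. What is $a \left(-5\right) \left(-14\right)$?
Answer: $-140$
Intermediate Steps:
$a \left(-5\right) \left(-14\right) = \left(-2\right) \left(-5\right) \left(-14\right) = 10 \left(-14\right) = -140$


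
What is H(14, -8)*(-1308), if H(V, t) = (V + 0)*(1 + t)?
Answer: 128184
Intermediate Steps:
H(V, t) = V*(1 + t)
H(14, -8)*(-1308) = (14*(1 - 8))*(-1308) = (14*(-7))*(-1308) = -98*(-1308) = 128184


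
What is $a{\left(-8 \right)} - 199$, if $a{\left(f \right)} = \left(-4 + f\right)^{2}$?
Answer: $-55$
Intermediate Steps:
$a{\left(-8 \right)} - 199 = \left(-4 - 8\right)^{2} - 199 = \left(-12\right)^{2} - 199 = 144 - 199 = -55$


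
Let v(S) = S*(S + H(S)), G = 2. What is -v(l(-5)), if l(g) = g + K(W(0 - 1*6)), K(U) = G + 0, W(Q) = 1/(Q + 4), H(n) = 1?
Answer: -6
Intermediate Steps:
W(Q) = 1/(4 + Q)
K(U) = 2 (K(U) = 2 + 0 = 2)
l(g) = 2 + g (l(g) = g + 2 = 2 + g)
v(S) = S*(1 + S) (v(S) = S*(S + 1) = S*(1 + S))
-v(l(-5)) = -(2 - 5)*(1 + (2 - 5)) = -(-3)*(1 - 3) = -(-3)*(-2) = -1*6 = -6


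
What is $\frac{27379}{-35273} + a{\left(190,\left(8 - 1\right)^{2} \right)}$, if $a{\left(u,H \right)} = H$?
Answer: $\frac{1700998}{35273} \approx 48.224$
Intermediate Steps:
$\frac{27379}{-35273} + a{\left(190,\left(8 - 1\right)^{2} \right)} = \frac{27379}{-35273} + \left(8 - 1\right)^{2} = 27379 \left(- \frac{1}{35273}\right) + 7^{2} = - \frac{27379}{35273} + 49 = \frac{1700998}{35273}$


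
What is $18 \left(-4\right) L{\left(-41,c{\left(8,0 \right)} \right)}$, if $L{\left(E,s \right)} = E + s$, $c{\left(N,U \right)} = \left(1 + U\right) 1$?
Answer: $2880$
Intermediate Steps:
$c{\left(N,U \right)} = 1 + U$
$18 \left(-4\right) L{\left(-41,c{\left(8,0 \right)} \right)} = 18 \left(-4\right) \left(-41 + \left(1 + 0\right)\right) = - 72 \left(-41 + 1\right) = \left(-72\right) \left(-40\right) = 2880$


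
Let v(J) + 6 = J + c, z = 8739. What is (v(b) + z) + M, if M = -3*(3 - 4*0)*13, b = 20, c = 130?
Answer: 8766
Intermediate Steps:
v(J) = 124 + J (v(J) = -6 + (J + 130) = -6 + (130 + J) = 124 + J)
M = -117 (M = -3*(3 + 0)*13 = -3*3*13 = -9*13 = -117)
(v(b) + z) + M = ((124 + 20) + 8739) - 117 = (144 + 8739) - 117 = 8883 - 117 = 8766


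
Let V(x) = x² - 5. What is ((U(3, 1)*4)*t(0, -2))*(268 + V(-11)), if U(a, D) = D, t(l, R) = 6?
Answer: 9216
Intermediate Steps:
V(x) = -5 + x²
((U(3, 1)*4)*t(0, -2))*(268 + V(-11)) = ((1*4)*6)*(268 + (-5 + (-11)²)) = (4*6)*(268 + (-5 + 121)) = 24*(268 + 116) = 24*384 = 9216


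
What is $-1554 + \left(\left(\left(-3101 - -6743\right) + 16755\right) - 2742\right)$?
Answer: $16101$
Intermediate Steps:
$-1554 + \left(\left(\left(-3101 - -6743\right) + 16755\right) - 2742\right) = -1554 + \left(\left(\left(-3101 + 6743\right) + 16755\right) - 2742\right) = -1554 + \left(\left(3642 + 16755\right) - 2742\right) = -1554 + \left(20397 - 2742\right) = -1554 + 17655 = 16101$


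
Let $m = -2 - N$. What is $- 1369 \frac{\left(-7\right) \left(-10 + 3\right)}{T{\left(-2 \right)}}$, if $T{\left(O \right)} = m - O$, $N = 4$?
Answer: $\frac{67081}{4} \approx 16770.0$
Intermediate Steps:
$m = -6$ ($m = -2 - 4 = -6$)
$T{\left(O \right)} = -6 - O$
$- 1369 \frac{\left(-7\right) \left(-10 + 3\right)}{T{\left(-2 \right)}} = - 1369 \frac{\left(-7\right) \left(-10 + 3\right)}{-6 - -2} = - 1369 \frac{\left(-7\right) \left(-7\right)}{-6 + 2} = - 1369 \frac{49}{-4} = - 1369 \cdot 49 \left(- \frac{1}{4}\right) = \left(-1369\right) \left(- \frac{49}{4}\right) = \frac{67081}{4}$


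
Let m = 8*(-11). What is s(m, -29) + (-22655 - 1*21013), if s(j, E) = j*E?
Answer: -41116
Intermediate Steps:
m = -88
s(j, E) = E*j
s(m, -29) + (-22655 - 1*21013) = -29*(-88) + (-22655 - 1*21013) = 2552 + (-22655 - 21013) = 2552 - 43668 = -41116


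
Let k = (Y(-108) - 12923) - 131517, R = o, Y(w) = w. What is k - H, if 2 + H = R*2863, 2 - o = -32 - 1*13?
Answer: -279107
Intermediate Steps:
o = 47 (o = 2 - (-32 - 1*13) = 2 - (-32 - 13) = 2 - 1*(-45) = 2 + 45 = 47)
R = 47
k = -144548 (k = (-108 - 12923) - 131517 = -13031 - 131517 = -144548)
H = 134559 (H = -2 + 47*2863 = -2 + 134561 = 134559)
k - H = -144548 - 1*134559 = -144548 - 134559 = -279107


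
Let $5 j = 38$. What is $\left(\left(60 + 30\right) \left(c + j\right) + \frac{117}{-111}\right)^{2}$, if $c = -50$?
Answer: $\frac{19946195361}{1369} \approx 1.457 \cdot 10^{7}$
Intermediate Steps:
$j = \frac{38}{5}$ ($j = \frac{1}{5} \cdot 38 = \frac{38}{5} \approx 7.6$)
$\left(\left(60 + 30\right) \left(c + j\right) + \frac{117}{-111}\right)^{2} = \left(\left(60 + 30\right) \left(-50 + \frac{38}{5}\right) + \frac{117}{-111}\right)^{2} = \left(90 \left(- \frac{212}{5}\right) + 117 \left(- \frac{1}{111}\right)\right)^{2} = \left(-3816 - \frac{39}{37}\right)^{2} = \left(- \frac{141231}{37}\right)^{2} = \frac{19946195361}{1369}$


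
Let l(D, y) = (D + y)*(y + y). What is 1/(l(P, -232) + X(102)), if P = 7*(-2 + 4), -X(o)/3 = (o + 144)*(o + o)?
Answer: -1/49400 ≈ -2.0243e-5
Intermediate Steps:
X(o) = -6*o*(144 + o) (X(o) = -3*(o + 144)*(o + o) = -3*(144 + o)*2*o = -6*o*(144 + o))
P = 14 (P = 7*2 = 14)
l(D, y) = 2*y*(D + y) (l(D, y) = (D + y)*(2*y) = 2*y*(D + y))
1/(l(P, -232) + X(102)) = 1/(2*(-232)*(14 - 232) - 6*102*(144 + 102)) = 1/(2*(-232)*(-218) - 6*102*246) = 1/(101152 - 150552) = 1/(-49400) = -1/49400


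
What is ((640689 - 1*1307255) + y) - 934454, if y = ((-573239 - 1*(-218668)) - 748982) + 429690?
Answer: -2274883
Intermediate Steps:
y = -673863 (y = ((-573239 + 218668) - 748982) + 429690 = (-354571 - 748982) + 429690 = -1103553 + 429690 = -673863)
((640689 - 1*1307255) + y) - 934454 = ((640689 - 1*1307255) - 673863) - 934454 = ((640689 - 1307255) - 673863) - 934454 = (-666566 - 673863) - 934454 = -1340429 - 934454 = -2274883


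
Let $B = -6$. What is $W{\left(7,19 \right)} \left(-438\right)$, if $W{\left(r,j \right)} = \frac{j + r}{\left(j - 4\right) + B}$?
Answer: $- \frac{3796}{3} \approx -1265.3$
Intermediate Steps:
$W{\left(r,j \right)} = \frac{j + r}{-10 + j}$ ($W{\left(r,j \right)} = \frac{j + r}{\left(j - 4\right) - 6} = \frac{j + r}{\left(-4 + j\right) - 6} = \frac{j + r}{-10 + j}$)
$W{\left(7,19 \right)} \left(-438\right) = \frac{19 + 7}{-10 + 19} \left(-438\right) = \frac{1}{9} \cdot 26 \left(-438\right) = \frac{26}{9} \left(-438\right) = - \frac{3796}{3}$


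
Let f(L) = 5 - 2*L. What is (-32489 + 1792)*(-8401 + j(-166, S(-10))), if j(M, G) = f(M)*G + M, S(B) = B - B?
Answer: 262981199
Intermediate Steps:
S(B) = 0
j(M, G) = M + G*(5 - 2*M) (j(M, G) = (5 - 2*M)*G + M = G*(5 - 2*M) + M = M + G*(5 - 2*M))
(-32489 + 1792)*(-8401 + j(-166, S(-10))) = (-32489 + 1792)*(-8401 + (-166 - 1*0*(-5 + 2*(-166)))) = -30697*(-8401 + (-166 - 1*0*(-5 - 332))) = -30697*(-8401 + (-166 - 1*0*(-337))) = -30697*(-8401 + (-166 + 0)) = -30697*(-8401 - 166) = -30697*(-8567) = 262981199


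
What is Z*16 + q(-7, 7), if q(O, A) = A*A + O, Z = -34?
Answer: -502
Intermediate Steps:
q(O, A) = O + A² (q(O, A) = A² + O = O + A²)
Z*16 + q(-7, 7) = -34*16 + (-7 + 7²) = -544 + (-7 + 49) = -544 + 42 = -502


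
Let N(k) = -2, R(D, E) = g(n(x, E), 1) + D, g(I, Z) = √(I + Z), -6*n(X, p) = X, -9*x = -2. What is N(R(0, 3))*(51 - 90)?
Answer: 78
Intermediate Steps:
x = 2/9 (x = -⅑*(-2) = 2/9 ≈ 0.22222)
n(X, p) = -X/6
R(D, E) = D + √78/9 (R(D, E) = √(-⅙*2/9 + 1) + D = √(-1/27 + 1) + D = √(26/27) + D = √78/9 + D = D + √78/9)
N(R(0, 3))*(51 - 90) = -2*(51 - 90) = -2*(-39) = 78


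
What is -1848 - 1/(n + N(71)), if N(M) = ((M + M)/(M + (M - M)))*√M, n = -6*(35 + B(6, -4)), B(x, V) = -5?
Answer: -14837547/8029 + √71/16058 ≈ -1848.0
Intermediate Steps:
n = -180 (n = -6*(35 - 5) = -6*30 = -180)
N(M) = 2*√M (N(M) = ((2*M)/(M + 0))*√M = ((2*M)/M)*√M = 2*√M)
-1848 - 1/(n + N(71)) = -1848 - 1/(-180 + 2*√71)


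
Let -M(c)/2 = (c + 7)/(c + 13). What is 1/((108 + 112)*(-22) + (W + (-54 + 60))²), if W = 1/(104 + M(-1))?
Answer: -10609/50964399 ≈ -0.00020817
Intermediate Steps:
M(c) = -2*(7 + c)/(13 + c) (M(c) = -2*(c + 7)/(c + 13) = -2*(7 + c)/(13 + c))
W = 1/103 (W = 1/(104 + 2*(-7 - 1*(-1))/(13 - 1)) = 1/(104 + 2*(-7 + 1)/12) = 1/(104 + 2*(1/12)*(-6)) = 1/(104 - 1) = 1/103 ≈ 0.0097087)
1/((108 + 112)*(-22) + (W + (-54 + 60))²) = 1/((108 + 112)*(-22) + (1/103 + (-54 + 60))²) = 1/(220*(-22) + (1/103 + 6)²) = 1/(-4840 + (619/103)²) = 1/(-4840 + 383161/10609) = 1/(-50964399/10609) = -10609/50964399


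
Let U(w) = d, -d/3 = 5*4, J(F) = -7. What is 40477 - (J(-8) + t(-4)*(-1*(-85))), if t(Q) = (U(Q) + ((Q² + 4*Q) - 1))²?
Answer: -275801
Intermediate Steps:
d = -60 (d = -15*4 = -3*20 = -60)
U(w) = -60
t(Q) = (-61 + Q² + 4*Q)² (t(Q) = (-60 + ((Q² + 4*Q) - 1))² = (-60 + (-1 + Q² + 4*Q))² = (-61 + Q² + 4*Q)²)
40477 - (J(-8) + t(-4)*(-1*(-85))) = 40477 - (-7 + (-61 + (-4)² + 4*(-4))²*(-1*(-85))) = 40477 - (-7 + (-61 + 16 - 16)²*85) = 40477 - (-7 + (-61)²*85) = 40477 - (-7 + 3721*85) = 40477 - (-7 + 316285) = 40477 - 1*316278 = 40477 - 316278 = -275801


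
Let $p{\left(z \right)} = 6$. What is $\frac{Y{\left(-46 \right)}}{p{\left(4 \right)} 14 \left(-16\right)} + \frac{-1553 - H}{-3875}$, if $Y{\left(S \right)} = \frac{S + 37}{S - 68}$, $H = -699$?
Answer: $\frac{14534621}{65968000} \approx 0.22033$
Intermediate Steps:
$Y{\left(S \right)} = \frac{37 + S}{-68 + S}$
$\frac{Y{\left(-46 \right)}}{p{\left(4 \right)} 14 \left(-16\right)} + \frac{-1553 - H}{-3875} = \frac{\frac{1}{-68 - 46} \left(37 - 46\right)}{6 \cdot 14 \left(-16\right)} + \frac{-1553 - -699}{-3875} = \frac{\frac{1}{-114} \left(-9\right)}{84 \left(-16\right)} + \left(-1553 + 699\right) \left(- \frac{1}{3875}\right) = \frac{\left(- \frac{1}{114}\right) \left(-9\right)}{-1344} - - \frac{854}{3875} = \frac{3}{38} \left(- \frac{1}{1344}\right) + \frac{854}{3875} = - \frac{1}{17024} + \frac{854}{3875} = \frac{14534621}{65968000}$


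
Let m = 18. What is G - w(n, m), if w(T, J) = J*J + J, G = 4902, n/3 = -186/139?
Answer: 4560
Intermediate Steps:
n = -558/139 (n = 3*(-186/139) = -558/139 ≈ -4.0144)
w(T, J) = J + J**2 (w(T, J) = J**2 + J = J + J**2)
G - w(n, m) = 4902 - 18*(1 + 18) = 4902 - 18*19 = 4902 - 1*342 = 4902 - 342 = 4560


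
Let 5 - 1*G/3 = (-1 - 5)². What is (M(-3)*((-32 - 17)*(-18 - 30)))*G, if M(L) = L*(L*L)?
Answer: 5905872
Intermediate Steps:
M(L) = L³ (M(L) = L*L² = L³)
G = -93 (G = 15 - 3*(-1 - 5)² = 15 - 3*(-6)² = 15 - 3*36 = 15 - 108 = -93)
(M(-3)*((-32 - 17)*(-18 - 30)))*G = ((-3)³*((-32 - 17)*(-18 - 30)))*(-93) = -(-1323)*(-48)*(-93) = -27*2352*(-93) = -63504*(-93) = 5905872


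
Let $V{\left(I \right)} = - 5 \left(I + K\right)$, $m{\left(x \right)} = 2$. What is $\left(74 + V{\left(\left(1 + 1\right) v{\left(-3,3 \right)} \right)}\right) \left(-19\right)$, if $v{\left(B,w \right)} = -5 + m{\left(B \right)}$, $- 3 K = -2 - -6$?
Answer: $- \frac{6308}{3} \approx -2102.7$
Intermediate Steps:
$K = - \frac{4}{3}$ ($K = - \frac{-2 - -6}{3} = - \frac{-2 + 6}{3} = \left(- \frac{1}{3}\right) 4 = - \frac{4}{3} \approx -1.3333$)
$v{\left(B,w \right)} = -3$ ($v{\left(B,w \right)} = -5 + 2 = -3$)
$V{\left(I \right)} = \frac{20}{3} - 5 I$ ($V{\left(I \right)} = - 5 \left(I - \frac{4}{3}\right) = - 5 \left(- \frac{4}{3} + I\right) = \frac{20}{3} - 5 I$)
$\left(74 + V{\left(\left(1 + 1\right) v{\left(-3,3 \right)} \right)}\right) \left(-19\right) = \left(74 - \left(- \frac{20}{3} + 5 \left(1 + 1\right) \left(-3\right)\right)\right) \left(-19\right) = \left(74 - \left(- \frac{20}{3} + 5 \cdot 2 \left(-3\right)\right)\right) \left(-19\right) = \left(74 + \left(\frac{20}{3} - -30\right)\right) \left(-19\right) = \left(74 + \left(\frac{20}{3} + 30\right)\right) \left(-19\right) = \left(74 + \frac{110}{3}\right) \left(-19\right) = \frac{332}{3} \left(-19\right) = - \frac{6308}{3}$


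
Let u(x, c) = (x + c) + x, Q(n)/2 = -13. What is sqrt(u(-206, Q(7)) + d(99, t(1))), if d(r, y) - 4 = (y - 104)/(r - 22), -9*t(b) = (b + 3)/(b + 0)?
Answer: I*sqrt(23231054)/231 ≈ 20.865*I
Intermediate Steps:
Q(n) = -26 (Q(n) = 2*(-13) = -26)
t(b) = -(3 + b)/(9*b) (t(b) = -(b + 3)/(9*(b + 0)) = -(3 + b)/(9*b))
u(x, c) = c + 2*x (u(x, c) = (c + x) + x = c + 2*x)
d(r, y) = 4 + (-104 + y)/(-22 + r) (d(r, y) = 4 + (y - 104)/(r - 22) = 4 + (-104 + y)/(-22 + r))
sqrt(u(-206, Q(7)) + d(99, t(1))) = sqrt((-26 + 2*(-206)) + (-192 + (1/9)*(-3 - 1*1)/1 + 4*99)/(-22 + 99)) = sqrt((-26 - 412) + (-192 + (1/9)*1*(-3 - 1) + 396)/77) = sqrt(-438 + (-192 + (1/9)*1*(-4) + 396)/77) = sqrt(-438 + (-192 - 4/9 + 396)/77) = sqrt(-438 + (1/77)*(1832/9)) = sqrt(-438 + 1832/693) = sqrt(-301702/693) = I*sqrt(23231054)/231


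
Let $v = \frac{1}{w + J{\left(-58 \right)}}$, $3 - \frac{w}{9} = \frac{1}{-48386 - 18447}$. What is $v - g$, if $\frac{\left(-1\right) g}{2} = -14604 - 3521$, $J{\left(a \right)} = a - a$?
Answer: $- \frac{65413058167}{1804500} \approx -36250.0$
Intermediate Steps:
$J{\left(a \right)} = 0$
$w = \frac{1804500}{66833}$ ($w = 27 - \frac{9}{-48386 - 18447} = 27 - \frac{9}{-66833} = 27 - - \frac{9}{66833} = 27 + \frac{9}{66833} = \frac{1804500}{66833} \approx 27.0$)
$g = 36250$ ($g = - 2 \left(-14604 - 3521\right) = \left(-2\right) \left(-18125\right) = 36250$)
$v = \frac{66833}{1804500}$ ($v = \frac{1}{\frac{1804500}{66833} + 0} = \frac{1}{\frac{1804500}{66833}} = \frac{66833}{1804500} \approx 0.037037$)
$v - g = \frac{66833}{1804500} - 36250 = - \frac{65413058167}{1804500}$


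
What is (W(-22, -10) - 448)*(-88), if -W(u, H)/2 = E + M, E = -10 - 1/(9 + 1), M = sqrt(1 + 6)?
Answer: 188232/5 + 176*sqrt(7) ≈ 38112.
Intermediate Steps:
M = sqrt(7) ≈ 2.6458
E = -101/10 (E = -10 - 1/10 = -101/10 ≈ -10.100)
W(u, H) = 101/5 - 2*sqrt(7) (W(u, H) = -2*(-101/10 + sqrt(7)) = 101/5 - 2*sqrt(7))
(W(-22, -10) - 448)*(-88) = ((101/5 - 2*sqrt(7)) - 448)*(-88) = (-2139/5 - 2*sqrt(7))*(-88) = 188232/5 + 176*sqrt(7)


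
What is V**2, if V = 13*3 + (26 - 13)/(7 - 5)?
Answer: 8281/4 ≈ 2070.3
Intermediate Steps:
V = 91/2 (V = 39 + 13/2 = 91/2 ≈ 45.500)
V**2 = (91/2)**2 = 8281/4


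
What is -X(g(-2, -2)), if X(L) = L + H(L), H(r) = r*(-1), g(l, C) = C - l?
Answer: 0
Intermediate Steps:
H(r) = -r
X(L) = 0 (X(L) = L - L = 0)
-X(g(-2, -2)) = -1*0 = 0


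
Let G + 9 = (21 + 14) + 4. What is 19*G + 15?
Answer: 585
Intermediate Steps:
G = 30 (G = -9 + ((21 + 14) + 4) = -9 + (35 + 4) = -9 + 39 = 30)
19*G + 15 = 19*30 + 15 = 570 + 15 = 585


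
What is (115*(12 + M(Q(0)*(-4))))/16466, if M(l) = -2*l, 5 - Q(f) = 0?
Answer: 2990/8233 ≈ 0.36317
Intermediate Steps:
Q(f) = 5 (Q(f) = 5 - 1*0 = 5 + 0 = 5)
(115*(12 + M(Q(0)*(-4))))/16466 = (115*(12 - 10*(-4)))/16466 = (115*(12 - 2*(-20)))*(1/16466) = (115*(12 + 40))*(1/16466) = (115*52)*(1/16466) = 5980*(1/16466) = 2990/8233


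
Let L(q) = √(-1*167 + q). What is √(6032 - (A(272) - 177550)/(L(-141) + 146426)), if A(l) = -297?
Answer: √(6032 + 177847/(146426 + 2*I*√77)) ≈ 77.674 - 0.e-6*I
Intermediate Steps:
L(q) = √(-167 + q)
√(6032 - (A(272) - 177550)/(L(-141) + 146426)) = √(6032 - (-297 - 177550)/(√(-167 - 141) + 146426)) = √(6032 - (-177847)/(√(-308) + 146426)) = √(6032 - (-177847)/(2*I*√77 + 146426)) = √(6032 - (-177847)/(146426 + 2*I*√77)) = √(6032 + 177847/(146426 + 2*I*√77))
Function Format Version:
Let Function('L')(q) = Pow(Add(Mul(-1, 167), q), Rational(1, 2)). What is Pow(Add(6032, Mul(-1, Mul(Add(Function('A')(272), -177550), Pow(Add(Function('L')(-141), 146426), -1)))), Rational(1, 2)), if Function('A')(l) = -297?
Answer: Pow(Add(6032, Mul(177847, Pow(Add(146426, Mul(2, I, Pow(77, Rational(1, 2)))), -1))), Rational(1, 2)) ≈ Add(77.674, Mul(-0.e-6, I))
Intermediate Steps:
Function('L')(q) = Pow(Add(-167, q), Rational(1, 2))
Pow(Add(6032, Mul(-1, Mul(Add(Function('A')(272), -177550), Pow(Add(Function('L')(-141), 146426), -1)))), Rational(1, 2)) = Pow(Add(6032, Mul(-1, Mul(Add(-297, -177550), Pow(Add(Pow(Add(-167, -141), Rational(1, 2)), 146426), -1)))), Rational(1, 2)) = Pow(Add(6032, Mul(-1, Mul(-177847, Pow(Add(Pow(-308, Rational(1, 2)), 146426), -1)))), Rational(1, 2)) = Pow(Add(6032, Mul(-1, Mul(-177847, Pow(Add(Mul(2, I, Pow(77, Rational(1, 2))), 146426), -1)))), Rational(1, 2)) = Pow(Add(6032, Mul(-1, Mul(-177847, Pow(Add(146426, Mul(2, I, Pow(77, Rational(1, 2)))), -1)))), Rational(1, 2)) = Pow(Add(6032, Mul(177847, Pow(Add(146426, Mul(2, I, Pow(77, Rational(1, 2)))), -1))), Rational(1, 2))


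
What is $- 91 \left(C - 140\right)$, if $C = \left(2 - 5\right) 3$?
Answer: $13559$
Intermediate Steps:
$C = -9$ ($C = \left(-3\right) 3 = -9$)
$- 91 \left(C - 140\right) = - 91 \left(-9 - 140\right) = \left(-91\right) \left(-149\right) = 13559$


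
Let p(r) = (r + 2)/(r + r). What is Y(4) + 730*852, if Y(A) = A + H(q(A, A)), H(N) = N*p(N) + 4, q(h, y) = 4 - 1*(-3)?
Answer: 1243945/2 ≈ 6.2197e+5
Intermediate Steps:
p(r) = (2 + r)/(2*r) (p(r) = (2 + r)/((2*r)) = (2 + r)*(1/(2*r)) = (2 + r)/(2*r))
q(h, y) = 7 (q(h, y) = 4 + 3 = 7)
H(N) = 5 + N/2 (H(N) = N*((2 + N)/(2*N)) + 4 = (1 + N/2) + 4 = 5 + N/2)
Y(A) = 17/2 + A (Y(A) = A + (5 + (½)*7) = A + (5 + 7/2) = A + 17/2 = 17/2 + A)
Y(4) + 730*852 = (17/2 + 4) + 730*852 = 25/2 + 621960 = 1243945/2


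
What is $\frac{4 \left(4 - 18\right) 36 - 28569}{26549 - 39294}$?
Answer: $\frac{6117}{2549} \approx 2.3998$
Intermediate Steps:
$\frac{4 \left(4 - 18\right) 36 - 28569}{26549 - 39294} = \frac{4 \left(-14\right) 36 - 28569}{-12745} = \left(\left(-56\right) 36 - 28569\right) \left(- \frac{1}{12745}\right) = \left(-2016 - 28569\right) \left(- \frac{1}{12745}\right) = \left(-30585\right) \left(- \frac{1}{12745}\right) = \frac{6117}{2549}$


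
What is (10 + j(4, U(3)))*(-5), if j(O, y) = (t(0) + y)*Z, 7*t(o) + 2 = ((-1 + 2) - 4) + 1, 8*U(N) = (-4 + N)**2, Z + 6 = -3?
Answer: -3925/56 ≈ -70.089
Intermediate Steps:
Z = -9 (Z = -6 - 3 = -9)
U(N) = (-4 + N)**2/8
t(o) = -4/7 (t(o) = -2/7 + (((-1 + 2) - 4) + 1)/7 = -2/7 + ((1 - 4) + 1)/7 = -2/7 + (-3 + 1)/7 = -2/7 + (1/7)*(-2) = -2/7 - 2/7 = -4/7)
j(O, y) = 36/7 - 9*y (j(O, y) = (-4/7 + y)*(-9) = 36/7 - 9*y)
(10 + j(4, U(3)))*(-5) = (10 + (36/7 - 9*(-4 + 3)**2/8))*(-5) = (10 + (36/7 - 9*(-1)**2/8))*(-5) = (10 + (36/7 - 9/8))*(-5) = (10 + 225/56)*(-5) = (785/56)*(-5) = -3925/56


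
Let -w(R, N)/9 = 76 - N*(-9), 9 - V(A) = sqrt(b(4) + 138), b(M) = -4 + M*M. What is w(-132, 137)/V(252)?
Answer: 35343/23 + 19635*sqrt(6)/23 ≈ 3627.8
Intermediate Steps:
b(M) = -4 + M**2
V(A) = 9 - 5*sqrt(6) (V(A) = 9 - sqrt((-4 + 4**2) + 138) = 9 - sqrt((-4 + 16) + 138) = 9 - sqrt(12 + 138) = 9 - sqrt(150) = 9 - 5*sqrt(6))
w(R, N) = -684 - 81*N (w(R, N) = -9*(76 - N*(-9)) = -9*(76 - (-9)*N) = -9*(76 + 9*N) = -684 - 81*N)
w(-132, 137)/V(252) = (-684 - 81*137)/(9 - 5*sqrt(6)) = (-684 - 11097)/(9 - 5*sqrt(6)) = -11781/(9 - 5*sqrt(6))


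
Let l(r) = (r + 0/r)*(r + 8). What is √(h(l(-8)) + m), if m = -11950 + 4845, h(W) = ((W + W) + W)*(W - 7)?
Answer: 7*I*√145 ≈ 84.291*I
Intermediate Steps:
l(r) = r*(8 + r) (l(r) = (r + 0)*(8 + r) = r*(8 + r))
h(W) = 3*W*(-7 + W) (h(W) = (2*W + W)*(-7 + W) = (3*W)*(-7 + W) = 3*W*(-7 + W))
m = -7105
√(h(l(-8)) + m) = √(3*(-8*(8 - 8))*(-7 - 8*(8 - 8)) - 7105) = √(3*(-8*0)*(-7 - 8*0) - 7105) = √(3*0*(-7 + 0) - 7105) = √(3*0*(-7) - 7105) = √(0 - 7105) = √(-7105) = 7*I*√145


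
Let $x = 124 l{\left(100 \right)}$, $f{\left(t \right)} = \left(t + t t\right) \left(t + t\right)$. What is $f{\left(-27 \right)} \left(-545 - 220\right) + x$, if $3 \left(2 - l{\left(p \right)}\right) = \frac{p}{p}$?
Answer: $\frac{86999480}{3} \approx 2.9 \cdot 10^{7}$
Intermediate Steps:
$l{\left(p \right)} = \frac{5}{3}$ ($l{\left(p \right)} = 2 - \frac{p \frac{1}{p}}{3} = 2 - \frac{1}{3} = \frac{5}{3}$)
$f{\left(t \right)} = 2 t \left(t + t^{2}\right)$ ($f{\left(t \right)} = \left(t + t^{2}\right) 2 t = 2 t \left(t + t^{2}\right)$)
$x = \frac{620}{3}$ ($x = 124 \cdot \frac{5}{3} = \frac{620}{3} \approx 206.67$)
$f{\left(-27 \right)} \left(-545 - 220\right) + x = 2 \left(-27\right)^{2} \left(1 - 27\right) \left(-545 - 220\right) + \frac{620}{3} = 2 \cdot 729 \left(-26\right) \left(-765\right) + \frac{620}{3} = \left(-37908\right) \left(-765\right) + \frac{620}{3} = 28999620 + \frac{620}{3} = \frac{86999480}{3}$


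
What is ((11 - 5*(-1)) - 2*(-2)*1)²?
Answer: 400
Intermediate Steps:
((11 - 5*(-1)) - 2*(-2)*1)² = ((11 - 1*(-5)) + 4*1)² = ((11 + 5) + 4)² = (16 + 4)² = 20² = 400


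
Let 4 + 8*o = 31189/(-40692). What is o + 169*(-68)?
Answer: -3741253669/325536 ≈ -11493.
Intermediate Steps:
o = -193957/325536 (o = -½ + (31189/(-40692))/8 = -½ + (31189*(-1/40692))/8 = -½ + (⅛)*(-31189/40692) = -½ - 31189/325536 = -193957/325536 ≈ -0.59581)
o + 169*(-68) = -193957/325536 + 169*(-68) = -193957/325536 - 11492 = -3741253669/325536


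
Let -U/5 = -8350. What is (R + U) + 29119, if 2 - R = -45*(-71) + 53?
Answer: 67623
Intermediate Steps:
U = 41750 (U = -5*(-8350) = 41750)
R = -3246 (R = 2 - (-45*(-71) + 53) = 2 - (3195 + 53) = 2 - 1*3248 = 2 - 3248 = -3246)
(R + U) + 29119 = (-3246 + 41750) + 29119 = 38504 + 29119 = 67623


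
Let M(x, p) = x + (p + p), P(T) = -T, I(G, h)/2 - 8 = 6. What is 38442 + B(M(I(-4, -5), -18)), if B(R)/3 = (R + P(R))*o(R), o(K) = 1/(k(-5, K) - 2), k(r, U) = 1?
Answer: 38442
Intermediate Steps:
I(G, h) = 28 (I(G, h) = 16 + 2*6 = 16 + 12 = 28)
o(K) = -1 (o(K) = 1/(1 - 2) = 1/(-1) = -1)
M(x, p) = x + 2*p
B(R) = 0 (B(R) = 3*((R - R)*(-1)) = 3*(0*(-1)) = 3*0 = 0)
38442 + B(M(I(-4, -5), -18)) = 38442 + 0 = 38442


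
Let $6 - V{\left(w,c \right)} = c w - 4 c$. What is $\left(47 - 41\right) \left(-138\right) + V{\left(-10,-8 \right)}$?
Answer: $-934$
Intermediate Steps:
$V{\left(w,c \right)} = 6 + 4 c - c w$ ($V{\left(w,c \right)} = 6 - \left(c w - 4 c\right) = 6 - \left(- 4 c + c w\right) = 6 + 4 c - c w$)
$\left(47 - 41\right) \left(-138\right) + V{\left(-10,-8 \right)} = \left(47 - 41\right) \left(-138\right) + \left(6 + 4 \left(-8\right) - \left(-8\right) \left(-10\right)\right) = \left(47 - 41\right) \left(-138\right) - 106 = 6 \left(-138\right) - 106 = -828 - 106 = -934$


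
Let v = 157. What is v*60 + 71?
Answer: 9491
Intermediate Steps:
v*60 + 71 = 157*60 + 71 = 9420 + 71 = 9491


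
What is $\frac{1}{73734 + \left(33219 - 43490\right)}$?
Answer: $\frac{1}{63463} \approx 1.5757 \cdot 10^{-5}$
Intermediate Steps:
$\frac{1}{73734 + \left(33219 - 43490\right)} = \frac{1}{73734 - 10271} = \frac{1}{63463}$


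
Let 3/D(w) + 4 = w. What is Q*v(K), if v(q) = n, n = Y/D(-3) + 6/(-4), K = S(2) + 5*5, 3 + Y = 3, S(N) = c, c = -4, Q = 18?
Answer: -27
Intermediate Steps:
D(w) = 3/(-4 + w)
S(N) = -4
Y = 0 (Y = -3 + 3 = 0)
K = 21 (K = -4 + 5*5 = -4 + 25 = 21)
n = -3/2 (n = 0/((3/(-4 - 3))) + 6/(-4) = 0/((3/(-7))) + 6*(-¼) = 0/((3*(-⅐))) - 3/2 = 0/(-3/7) - 3/2 = 0*(-7/3) - 3/2 = 0 - 3/2 = -3/2 ≈ -1.5000)
v(q) = -3/2
Q*v(K) = 18*(-3/2) = -27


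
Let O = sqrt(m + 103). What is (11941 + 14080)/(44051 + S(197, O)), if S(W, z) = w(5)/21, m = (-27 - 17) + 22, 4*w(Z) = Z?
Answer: 2185764/3700289 ≈ 0.59070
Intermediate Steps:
w(Z) = Z/4
m = -22 (m = -44 + 22 = -22)
O = 9 (O = sqrt(-22 + 103) = sqrt(81) = 9)
S(W, z) = 5/84 (S(W, z) = ((1/4)*5)/21 = (5/4)*(1/21) = 5/84)
(11941 + 14080)/(44051 + S(197, O)) = (11941 + 14080)/(44051 + 5/84) = 26021/(3700289/84) = 26021*(84/3700289) = 2185764/3700289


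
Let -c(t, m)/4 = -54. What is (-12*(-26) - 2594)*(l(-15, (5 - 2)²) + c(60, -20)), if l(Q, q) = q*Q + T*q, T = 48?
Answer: -1170666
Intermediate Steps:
c(t, m) = 216 (c(t, m) = -4*(-54) = 216)
l(Q, q) = 48*q + Q*q (l(Q, q) = q*Q + 48*q = Q*q + 48*q = 48*q + Q*q)
(-12*(-26) - 2594)*(l(-15, (5 - 2)²) + c(60, -20)) = (-12*(-26) - 2594)*((5 - 2)²*(48 - 15) + 216) = (312 - 2594)*(3²*33 + 216) = -2282*(9*33 + 216) = -2282*(297 + 216) = -2282*513 = -1170666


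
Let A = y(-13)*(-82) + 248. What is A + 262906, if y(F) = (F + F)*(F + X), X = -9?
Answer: 216250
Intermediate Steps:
y(F) = 2*F*(-9 + F) (y(F) = (F + F)*(F - 9) = (2*F)*(-9 + F) = 2*F*(-9 + F))
A = -46656 (A = (2*(-13)*(-9 - 13))*(-82) + 248 = (2*(-13)*(-22))*(-82) + 248 = 572*(-82) + 248 = -46904 + 248 = -46656)
A + 262906 = -46656 + 262906 = 216250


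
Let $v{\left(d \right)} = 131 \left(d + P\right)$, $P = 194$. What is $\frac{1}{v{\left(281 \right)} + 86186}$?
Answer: $\frac{1}{148411} \approx 6.738 \cdot 10^{-6}$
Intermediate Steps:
$v{\left(d \right)} = 25414 + 131 d$ ($v{\left(d \right)} = 131 \left(d + 194\right) = 131 \left(194 + d\right) = 25414 + 131 d$)
$\frac{1}{v{\left(281 \right)} + 86186} = \frac{1}{\left(25414 + 131 \cdot 281\right) + 86186} = \frac{1}{\left(25414 + 36811\right) + 86186} = \frac{1}{62225 + 86186} = \frac{1}{148411}$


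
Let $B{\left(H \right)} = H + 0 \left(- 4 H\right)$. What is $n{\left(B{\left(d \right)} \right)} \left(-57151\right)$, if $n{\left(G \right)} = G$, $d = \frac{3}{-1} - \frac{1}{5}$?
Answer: $\frac{914416}{5} \approx 1.8288 \cdot 10^{5}$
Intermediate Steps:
$d = - \frac{16}{5}$ ($d = 3 \left(-1\right) - \frac{1}{5} = -3 - \frac{1}{5} = - \frac{16}{5} \approx -3.2$)
$B{\left(H \right)} = H$ ($B{\left(H \right)} = H + 0 = H$)
$n{\left(B{\left(d \right)} \right)} \left(-57151\right) = \left(- \frac{16}{5}\right) \left(-57151\right) = \frac{914416}{5}$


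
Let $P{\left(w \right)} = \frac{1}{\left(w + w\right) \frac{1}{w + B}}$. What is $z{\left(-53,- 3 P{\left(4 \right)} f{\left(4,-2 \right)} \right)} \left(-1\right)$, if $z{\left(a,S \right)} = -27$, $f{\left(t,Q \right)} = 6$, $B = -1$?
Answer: $27$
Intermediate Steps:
$P{\left(w \right)} = \frac{-1 + w}{2 w}$ ($P{\left(w \right)} = \frac{1}{\left(w + w\right) \frac{1}{w - 1}} = \frac{1}{2 w \frac{1}{-1 + w}} = \frac{-1 + w}{2 w}$)
$z{\left(-53,- 3 P{\left(4 \right)} f{\left(4,-2 \right)} \right)} \left(-1\right) = \left(-27\right) \left(-1\right) = 27$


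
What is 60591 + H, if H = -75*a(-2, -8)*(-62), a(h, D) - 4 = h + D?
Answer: 32691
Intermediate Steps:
a(h, D) = 4 + D + h (a(h, D) = 4 + (h + D) = 4 + (D + h) = 4 + D + h)
H = -27900 (H = -75*(4 - 8 - 2)*(-62) = -75*(-6)*(-62) = 450*(-62) = -27900)
60591 + H = 60591 - 27900 = 32691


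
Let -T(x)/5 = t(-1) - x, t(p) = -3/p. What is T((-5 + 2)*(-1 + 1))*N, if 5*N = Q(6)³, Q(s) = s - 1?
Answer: -375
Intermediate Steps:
Q(s) = -1 + s
T(x) = -15 + 5*x (T(x) = -5*(-3/(-1) - x) = -5*(-3*(-1) - x) = -5*(3 - x) = -15 + 5*x)
N = 25 (N = (-1 + 6)³/5 = (⅕)*5³ = (⅕)*125 = 25)
T((-5 + 2)*(-1 + 1))*N = (-15 + 5*((-5 + 2)*(-1 + 1)))*25 = (-15 + 5*(-3*0))*25 = (-15 + 5*0)*25 = (-15 + 0)*25 = -15*25 = -375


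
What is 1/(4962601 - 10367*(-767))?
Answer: 1/12914090 ≈ 7.7435e-8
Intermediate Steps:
1/(4962601 - 10367*(-767)) = 1/(4962601 + 7951489) = 1/12914090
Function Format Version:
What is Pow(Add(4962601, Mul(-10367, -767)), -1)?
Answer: Rational(1, 12914090) ≈ 7.7435e-8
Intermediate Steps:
Pow(Add(4962601, Mul(-10367, -767)), -1) = Pow(Add(4962601, 7951489), -1) = Pow(12914090, -1) = Rational(1, 12914090)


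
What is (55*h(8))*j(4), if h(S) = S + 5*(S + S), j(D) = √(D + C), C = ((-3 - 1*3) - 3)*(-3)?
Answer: 4840*√31 ≈ 26948.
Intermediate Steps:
C = 27 (C = ((-3 - 3) - 3)*(-3) = (-6 - 3)*(-3) = -9*(-3) = 27)
j(D) = √(27 + D) (j(D) = √(D + 27) = √(27 + D))
h(S) = 11*S (h(S) = S + 5*(2*S) = S + 10*S = 11*S)
(55*h(8))*j(4) = (55*(11*8))*√(27 + 4) = (55*88)*√31 = 4840*√31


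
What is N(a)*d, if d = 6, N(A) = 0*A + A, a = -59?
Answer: -354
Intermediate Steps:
N(A) = A (N(A) = 0 + A = A)
N(a)*d = -59*6 = -354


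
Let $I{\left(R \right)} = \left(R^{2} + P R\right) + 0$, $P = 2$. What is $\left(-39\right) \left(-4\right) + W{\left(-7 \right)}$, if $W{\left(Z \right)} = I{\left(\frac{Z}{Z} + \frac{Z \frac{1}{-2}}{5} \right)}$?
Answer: $\frac{16229}{100} \approx 162.29$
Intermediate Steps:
$I{\left(R \right)} = R^{2} + 2 R$ ($I{\left(R \right)} = \left(R^{2} + 2 R\right) + 0 = R^{2} + 2 R$)
$W{\left(Z \right)} = \left(1 - \frac{Z}{10}\right) \left(3 - \frac{Z}{10}\right)$ ($W{\left(Z \right)} = \left(\frac{Z}{Z} + \frac{Z \frac{1}{-2}}{5}\right) \left(2 + \left(\frac{Z}{Z} + \frac{Z \frac{1}{-2}}{5}\right)\right) = \left(1 + Z \left(- \frac{1}{2}\right) \frac{1}{5}\right) \left(2 + \left(1 + Z \left(- \frac{1}{2}\right) \frac{1}{5}\right)\right) = \left(1 + - \frac{Z}{2} \cdot \frac{1}{5}\right) \left(2 + \left(1 + - \frac{Z}{2} \cdot \frac{1}{5}\right)\right) = \left(1 - \frac{Z}{10}\right) \left(2 - \left(-1 + \frac{Z}{10}\right)\right) = \left(1 - \frac{Z}{10}\right) \left(3 - \frac{Z}{10}\right)$)
$\left(-39\right) \left(-4\right) + W{\left(-7 \right)} = \left(-39\right) \left(-4\right) + \frac{\left(-30 - 7\right) \left(-10 - 7\right)}{100} = 156 + \frac{1}{100} \left(-37\right) \left(-17\right) = 156 + \frac{629}{100} = \frac{16229}{100}$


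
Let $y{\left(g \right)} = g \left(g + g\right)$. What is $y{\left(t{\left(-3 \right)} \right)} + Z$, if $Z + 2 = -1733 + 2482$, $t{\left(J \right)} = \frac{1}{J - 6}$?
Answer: $\frac{60509}{81} \approx 747.02$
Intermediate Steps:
$t{\left(J \right)} = \frac{1}{-6 + J}$
$y{\left(g \right)} = 2 g^{2}$ ($y{\left(g \right)} = g 2 g = 2 g^{2}$)
$Z = 747$ ($Z = -2 + \left(-1733 + 2482\right) = -2 + 749 = 747$)
$y{\left(t{\left(-3 \right)} \right)} + Z = 2 \left(\frac{1}{-6 - 3}\right)^{2} + 747 = 2 \left(\frac{1}{-9}\right)^{2} + 747 = 2 \left(- \frac{1}{9}\right)^{2} + 747 = 2 \cdot \frac{1}{81} + 747 = \frac{2}{81} + 747 = \frac{60509}{81}$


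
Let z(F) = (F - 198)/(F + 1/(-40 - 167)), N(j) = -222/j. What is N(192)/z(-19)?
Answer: -10397/102672 ≈ -0.10126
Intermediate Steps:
z(F) = (-198 + F)/(-1/207 + F) (z(F) = (-198 + F)/(F + 1/(-207)) = (-198 + F)/(F - 1/207) = (-198 + F)/(-1/207 + F))
N(192)/z(-19) = (-222/192)/((207*(-198 - 19)/(-1 + 207*(-19)))) = (-222*1/192)/((207*(-217)/(-1 - 3933))) = -37/(32*(207*(-217)/(-3934))) = -37/(32*(207*(-1/3934)*(-217))) = -37/(32*6417/562) = -37/32*562/6417 = -10397/102672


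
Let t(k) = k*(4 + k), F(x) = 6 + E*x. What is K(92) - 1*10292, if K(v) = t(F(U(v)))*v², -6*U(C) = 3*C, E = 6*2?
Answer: 2504758156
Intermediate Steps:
E = 12
U(C) = -C/2
F(x) = 6 + 12*x
K(v) = v²*(6 - 6*v)*(10 - 6*v) (K(v) = ((6 + 12*(-v/2))*(4 + (6 + 12*(-v/2))))*v² = ((6 - 6*v)*(4 + (6 - 6*v)))*v² = ((6 - 6*v)*(10 - 6*v))*v² = v²*(6 - 6*v)*(10 - 6*v))
K(92) - 1*10292 = 12*92²*(1 - 1*92)*(5 - 3*92) - 1*10292 = 12*8464*(1 - 92)*(5 - 276) - 10292 = 12*8464*(-91)*(-271) - 10292 = 2504768448 - 10292 = 2504758156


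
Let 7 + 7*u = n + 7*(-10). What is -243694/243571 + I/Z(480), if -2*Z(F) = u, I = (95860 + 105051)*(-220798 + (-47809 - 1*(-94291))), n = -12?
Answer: -119424816286837510/21677819 ≈ -5.5091e+9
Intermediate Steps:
I = -35022001876 (I = 200911*(-220798 + (-47809 + 94291)) = 200911*(-220798 + 46482) = 200911*(-174316) = -35022001876)
u = -89/7 (u = -1 + (-12 + 7*(-10))/7 = -1 + (-12 - 70)/7 = -1 + (1/7)*(-82) = -1 - 82/7 = -89/7 ≈ -12.714)
Z(F) = 89/14 (Z(F) = -1/2*(-89/7) = 89/14)
-243694/243571 + I/Z(480) = -243694/243571 - 35022001876/89/14 = -243694*1/243571 - 35022001876*14/89 = -243694/243571 - 490308026264/89 = -119424816286837510/21677819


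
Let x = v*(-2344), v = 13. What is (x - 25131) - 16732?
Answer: -72335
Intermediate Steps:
x = -30472 (x = 13*(-2344) = -30472)
(x - 25131) - 16732 = (-30472 - 25131) - 16732 = -55603 - 16732 = -72335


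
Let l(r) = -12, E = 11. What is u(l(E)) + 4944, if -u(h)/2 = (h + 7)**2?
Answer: 4894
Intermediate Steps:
u(h) = -2*(7 + h)**2 (u(h) = -2*(h + 7)**2 = -2*(7 + h)**2)
u(l(E)) + 4944 = -2*(7 - 12)**2 + 4944 = -2*(-5)**2 + 4944 = -2*25 + 4944 = -50 + 4944 = 4894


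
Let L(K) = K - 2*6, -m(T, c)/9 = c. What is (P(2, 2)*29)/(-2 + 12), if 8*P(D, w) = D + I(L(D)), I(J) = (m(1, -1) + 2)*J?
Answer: -783/20 ≈ -39.150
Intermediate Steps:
m(T, c) = -9*c
L(K) = -12 + K (L(K) = K - 12 = -12 + K)
I(J) = 11*J (I(J) = (-9*(-1) + 2)*J = (9 + 2)*J = 11*J)
P(D, w) = -33/2 + 3*D/2 (P(D, w) = (D + 11*(-12 + D))/8 = (D + (-132 + 11*D))/8 = (-132 + 12*D)/8 = -33/2 + 3*D/2)
(P(2, 2)*29)/(-2 + 12) = ((-33/2 + (3/2)*2)*29)/(-2 + 12) = ((-33/2 + 3)*29)/10 = -27/2*29*(⅒) = -783/2*⅒ = -783/20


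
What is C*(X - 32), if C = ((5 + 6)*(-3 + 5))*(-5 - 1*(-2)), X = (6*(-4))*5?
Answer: 10032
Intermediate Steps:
X = -120 (X = -24*5 = -120)
C = -66 (C = (11*2)*(-5 + 2) = 22*(-3) = -66)
C*(X - 32) = -66*(-120 - 32) = -66*(-152) = 10032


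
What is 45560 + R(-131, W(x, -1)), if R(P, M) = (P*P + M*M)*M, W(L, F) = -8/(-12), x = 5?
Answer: 1539026/27 ≈ 57001.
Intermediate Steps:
W(L, F) = ⅔ (W(L, F) = -8*(-1/12) = ⅔)
R(P, M) = M*(M² + P²) (R(P, M) = (P² + M²)*M = (M² + P²)*M = M*(M² + P²))
45560 + R(-131, W(x, -1)) = 45560 + 2*((⅔)² + (-131)²)/3 = 45560 + 2*(4/9 + 17161)/3 = 45560 + (⅔)*(154453/9) = 45560 + 308906/27 = 1539026/27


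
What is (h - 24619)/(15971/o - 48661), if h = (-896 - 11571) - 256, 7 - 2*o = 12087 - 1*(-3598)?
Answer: 146361969/190734775 ≈ 0.76736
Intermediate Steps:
o = -7839 (o = 7/2 - (12087 - 1*(-3598))/2 = 7/2 - (12087 + 3598)/2 = 7/2 - ½*15685 = 7/2 - 15685/2 = -7839)
h = -12723 (h = -12467 - 256 = -12723)
(h - 24619)/(15971/o - 48661) = (-12723 - 24619)/(15971/(-7839) - 48661) = -37342/(15971*(-1/7839) - 48661) = -37342/(-15971/7839 - 48661) = -37342/(-381469550/7839) = -37342*(-7839/381469550) = 146361969/190734775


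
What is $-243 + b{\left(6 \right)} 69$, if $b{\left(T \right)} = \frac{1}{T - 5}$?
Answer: $-174$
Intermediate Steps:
$b{\left(T \right)} = \frac{1}{-5 + T}$
$-243 + b{\left(6 \right)} 69 = -243 + \frac{1}{-5 + 6} \cdot 69 = -243 + 1^{-1} \cdot 69 = -243 + 1 \cdot 69 = -243 + 69 = -174$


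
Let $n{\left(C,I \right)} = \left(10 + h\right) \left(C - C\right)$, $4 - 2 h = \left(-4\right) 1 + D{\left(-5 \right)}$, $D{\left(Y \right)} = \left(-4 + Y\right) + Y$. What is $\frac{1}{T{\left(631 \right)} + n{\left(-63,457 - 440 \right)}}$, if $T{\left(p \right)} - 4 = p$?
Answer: $\frac{1}{635} \approx 0.0015748$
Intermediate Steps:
$T{\left(p \right)} = 4 + p$
$D{\left(Y \right)} = -4 + 2 Y$
$h = 11$ ($h = 2 - \frac{\left(-4\right) 1 + \left(-4 + 2 \left(-5\right)\right)}{2} = 2 - \frac{-4 - 14}{2} = 2 - -9 = 2 + 9 = 11$)
$n{\left(C,I \right)} = 0$ ($n{\left(C,I \right)} = \left(10 + 11\right) \left(C - C\right) = 21 \cdot 0 = 0$)
$\frac{1}{T{\left(631 \right)} + n{\left(-63,457 - 440 \right)}} = \frac{1}{\left(4 + 631\right) + 0} = \frac{1}{635 + 0} = \frac{1}{635}$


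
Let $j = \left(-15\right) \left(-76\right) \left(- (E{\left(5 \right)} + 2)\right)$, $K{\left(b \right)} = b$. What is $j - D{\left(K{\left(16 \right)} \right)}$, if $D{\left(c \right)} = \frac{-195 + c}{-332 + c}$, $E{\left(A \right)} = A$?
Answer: $- \frac{2521859}{316} \approx -7980.6$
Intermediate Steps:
$j = -7980$ ($j = \left(-15\right) \left(-76\right) \left(- (5 + 2)\right) = 1140 \left(\left(-1\right) 7\right) = 1140 \left(-7\right) = -7980$)
$D{\left(c \right)} = \frac{-195 + c}{-332 + c}$
$j - D{\left(K{\left(16 \right)} \right)} = -7980 - \frac{-195 + 16}{-332 + 16} = -7980 - \frac{1}{-316} \left(-179\right) = -7980 - \left(- \frac{1}{316}\right) \left(-179\right) = -7980 - \frac{179}{316} = - \frac{2521859}{316}$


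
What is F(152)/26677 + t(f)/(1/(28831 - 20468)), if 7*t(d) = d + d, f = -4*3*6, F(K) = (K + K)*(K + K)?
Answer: -4589388176/26677 ≈ -1.7204e+5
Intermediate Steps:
F(K) = 4*K² (F(K) = (2*K)*(2*K) = 4*K²)
f = -72 (f = -12*6 = -72)
t(d) = 2*d/7 (t(d) = (d + d)/7 = (2*d)/7 = 2*d/7)
F(152)/26677 + t(f)/(1/(28831 - 20468)) = (4*152²)/26677 + ((2/7)*(-72))/(1/(28831 - 20468)) = (4*23104)*(1/26677) - 144/(7*(1/8363)) = 92416*(1/26677) - 144/(7*1/8363) = 92416/26677 - 144/7*8363 = 92416/26677 - 1204272/7 = -4589388176/26677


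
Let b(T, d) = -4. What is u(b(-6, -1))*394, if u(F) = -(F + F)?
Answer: 3152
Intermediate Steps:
u(F) = -2*F
u(b(-6, -1))*394 = -2*(-4)*394 = 8*394 = 3152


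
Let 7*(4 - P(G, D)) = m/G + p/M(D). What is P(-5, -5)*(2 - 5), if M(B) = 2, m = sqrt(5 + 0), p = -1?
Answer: -171/14 - 3*sqrt(5)/35 ≈ -12.406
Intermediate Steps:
m = sqrt(5) ≈ 2.2361
P(G, D) = 57/14 - sqrt(5)/(7*G) (P(G, D) = 4 - (sqrt(5)/G - 1/2)/7 = 4 - (-1/2 + sqrt(5)/G)/7 = 4 + (1/14 - sqrt(5)/(7*G)) = 57/14 - sqrt(5)/(7*G))
P(-5, -5)*(2 - 5) = (57/14 - 1/7*sqrt(5)/(-5))*(2 - 5) = (57/14 - 1/7*sqrt(5)*(-1/5))*(-3) = (57/14 + sqrt(5)/35)*(-3) = -171/14 - 3*sqrt(5)/35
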